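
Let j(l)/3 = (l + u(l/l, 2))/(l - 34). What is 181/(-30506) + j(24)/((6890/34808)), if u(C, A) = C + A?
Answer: -21505637897/525465850 ≈ -40.927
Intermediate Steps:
u(C, A) = A + C
j(l) = 3*(3 + l)/(-34 + l) (j(l) = 3*((l + (2 + l/l))/(l - 34)) = 3*((l + (2 + 1))/(-34 + l)) = 3*((l + 3)/(-34 + l)) = 3*((3 + l)/(-34 + l)) = 3*(3 + l)/(-34 + l))
181/(-30506) + j(24)/((6890/34808)) = 181/(-30506) + (3*(3 + 24)/(-34 + 24))/((6890/34808)) = 181*(-1/30506) + (3*27/(-10))/((6890*(1/34808))) = -181/30506 + (3*(-⅒)*27)/(3445/17404) = -181/30506 - 81/10*17404/3445 = -181/30506 - 704862/17225 = -21505637897/525465850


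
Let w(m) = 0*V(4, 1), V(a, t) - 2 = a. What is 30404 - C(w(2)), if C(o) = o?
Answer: 30404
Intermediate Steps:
V(a, t) = 2 + a
w(m) = 0 (w(m) = 0*(2 + 4) = 0*6 = 0)
30404 - C(w(2)) = 30404 - 1*0 = 30404 + 0 = 30404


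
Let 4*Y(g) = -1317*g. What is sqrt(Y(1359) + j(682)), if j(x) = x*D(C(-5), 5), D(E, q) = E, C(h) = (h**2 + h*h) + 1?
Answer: 5*I*sqrt(66027)/2 ≈ 642.39*I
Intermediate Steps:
Y(g) = -1317*g/4 (Y(g) = (-1317*g)/4 = -1317*g/4)
C(h) = 1 + 2*h**2 (C(h) = (h**2 + h**2) + 1 = 2*h**2 + 1 = 1 + 2*h**2)
j(x) = 51*x (j(x) = x*(1 + 2*(-5)**2) = x*(1 + 2*25) = x*(1 + 50) = x*51 = 51*x)
sqrt(Y(1359) + j(682)) = sqrt(-1317/4*1359 + 51*682) = sqrt(-1789803/4 + 34782) = sqrt(-1650675/4) = 5*I*sqrt(66027)/2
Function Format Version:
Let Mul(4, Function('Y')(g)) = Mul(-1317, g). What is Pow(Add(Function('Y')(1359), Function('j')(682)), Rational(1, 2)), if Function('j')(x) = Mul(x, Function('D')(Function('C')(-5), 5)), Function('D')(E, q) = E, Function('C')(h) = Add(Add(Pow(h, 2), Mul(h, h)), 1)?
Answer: Mul(Rational(5, 2), I, Pow(66027, Rational(1, 2))) ≈ Mul(642.39, I)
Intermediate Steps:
Function('Y')(g) = Mul(Rational(-1317, 4), g) (Function('Y')(g) = Mul(Rational(1, 4), Mul(-1317, g)) = Mul(Rational(-1317, 4), g))
Function('C')(h) = Add(1, Mul(2, Pow(h, 2))) (Function('C')(h) = Add(Add(Pow(h, 2), Pow(h, 2)), 1) = Add(Mul(2, Pow(h, 2)), 1) = Add(1, Mul(2, Pow(h, 2))))
Function('j')(x) = Mul(51, x) (Function('j')(x) = Mul(x, Add(1, Mul(2, Pow(-5, 2)))) = Mul(x, Add(1, Mul(2, 25))) = Mul(x, Add(1, 50)) = Mul(x, 51) = Mul(51, x))
Pow(Add(Function('Y')(1359), Function('j')(682)), Rational(1, 2)) = Pow(Add(Mul(Rational(-1317, 4), 1359), Mul(51, 682)), Rational(1, 2)) = Pow(Add(Rational(-1789803, 4), 34782), Rational(1, 2)) = Pow(Rational(-1650675, 4), Rational(1, 2)) = Mul(Rational(5, 2), I, Pow(66027, Rational(1, 2)))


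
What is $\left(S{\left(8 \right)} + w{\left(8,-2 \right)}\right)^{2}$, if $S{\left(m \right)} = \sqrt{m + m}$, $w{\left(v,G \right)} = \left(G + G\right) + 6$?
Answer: $36$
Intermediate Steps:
$w{\left(v,G \right)} = 6 + 2 G$ ($w{\left(v,G \right)} = 2 G + 6 = 6 + 2 G$)
$S{\left(m \right)} = \sqrt{2} \sqrt{m}$ ($S{\left(m \right)} = \sqrt{2 m} = \sqrt{2} \sqrt{m}$)
$\left(S{\left(8 \right)} + w{\left(8,-2 \right)}\right)^{2} = \left(\sqrt{2} \sqrt{8} + \left(6 + 2 \left(-2\right)\right)\right)^{2} = \left(\sqrt{2} \cdot 2 \sqrt{2} + \left(6 - 4\right)\right)^{2} = \left(4 + 2\right)^{2} = 6^{2} = 36$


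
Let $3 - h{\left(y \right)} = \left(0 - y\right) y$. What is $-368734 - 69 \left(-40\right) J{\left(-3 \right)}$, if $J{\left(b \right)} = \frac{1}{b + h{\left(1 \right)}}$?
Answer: $-365974$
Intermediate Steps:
$h{\left(y \right)} = 3 + y^{2}$ ($h{\left(y \right)} = 3 - \left(0 - y\right) y = 3 - - y y = 3 - - y^{2} = 3 + y^{2}$)
$J{\left(b \right)} = \frac{1}{4 + b}$ ($J{\left(b \right)} = \frac{1}{b + \left(3 + 1^{2}\right)} = \frac{1}{b + \left(3 + 1\right)} = \frac{1}{b + 4} = \frac{1}{4 + b}$)
$-368734 - 69 \left(-40\right) J{\left(-3 \right)} = -368734 - \frac{69 \left(-40\right)}{4 - 3} = -368734 - - \frac{2760}{1} = -368734 - \left(-2760\right) 1 = -368734 - -2760 = -368734 + 2760 = -365974$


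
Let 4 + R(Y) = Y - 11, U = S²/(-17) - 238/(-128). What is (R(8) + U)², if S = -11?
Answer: 177875569/1183744 ≈ 150.27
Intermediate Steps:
U = -5721/1088 (U = (-11)²/(-17) - 238/(-128) = 121*(-1/17) - 238*(-1/128) = -121/17 + 119/64 = -5721/1088 ≈ -5.2583)
R(Y) = -15 + Y (R(Y) = -4 + (Y - 11) = -4 + (-11 + Y) = -15 + Y)
(R(8) + U)² = ((-15 + 8) - 5721/1088)² = (-7 - 5721/1088)² = (-13337/1088)² = 177875569/1183744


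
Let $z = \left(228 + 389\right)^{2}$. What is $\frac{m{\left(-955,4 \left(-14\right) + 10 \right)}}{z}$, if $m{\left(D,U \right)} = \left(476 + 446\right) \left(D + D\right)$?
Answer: $- \frac{1761020}{380689} \approx -4.6259$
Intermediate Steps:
$m{\left(D,U \right)} = 1844 D$ ($m{\left(D,U \right)} = 922 \cdot 2 D = 1844 D$)
$z = 380689$ ($z = 617^{2} = 380689$)
$\frac{m{\left(-955,4 \left(-14\right) + 10 \right)}}{z} = \frac{1844 \left(-955\right)}{380689} = \left(-1761020\right) \frac{1}{380689} = - \frac{1761020}{380689}$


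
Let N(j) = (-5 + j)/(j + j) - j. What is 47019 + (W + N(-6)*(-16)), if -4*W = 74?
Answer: 281339/6 ≈ 46890.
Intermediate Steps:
W = -37/2 (W = -¼*74 = -37/2 ≈ -18.500)
N(j) = -j + (-5 + j)/(2*j) (N(j) = (-5 + j)/((2*j)) - j = (-5 + j)*(1/(2*j)) - j = (-5 + j)/(2*j) - j = -j + (-5 + j)/(2*j))
47019 + (W + N(-6)*(-16)) = 47019 + (-37/2 + (½ - 1*(-6) - 5/2/(-6))*(-16)) = 47019 + (-37/2 + (½ + 6 - 5/2*(-⅙))*(-16)) = 47019 + (-37/2 + (½ + 6 + 5/12)*(-16)) = 47019 + (-37/2 + (83/12)*(-16)) = 47019 + (-37/2 - 332/3) = 47019 - 775/6 = 281339/6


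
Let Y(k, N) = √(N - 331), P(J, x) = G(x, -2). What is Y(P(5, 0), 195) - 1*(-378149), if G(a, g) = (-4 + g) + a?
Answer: 378149 + 2*I*√34 ≈ 3.7815e+5 + 11.662*I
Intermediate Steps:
G(a, g) = -4 + a + g
P(J, x) = -6 + x (P(J, x) = -4 + x - 2 = -6 + x)
Y(k, N) = √(-331 + N)
Y(P(5, 0), 195) - 1*(-378149) = √(-331 + 195) - 1*(-378149) = √(-136) + 378149 = 2*I*√34 + 378149 = 378149 + 2*I*√34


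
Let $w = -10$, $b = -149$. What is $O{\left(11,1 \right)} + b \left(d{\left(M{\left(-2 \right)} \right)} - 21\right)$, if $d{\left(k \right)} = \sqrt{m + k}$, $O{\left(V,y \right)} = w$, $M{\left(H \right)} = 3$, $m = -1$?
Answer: $3119 - 149 \sqrt{2} \approx 2908.3$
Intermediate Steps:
$O{\left(V,y \right)} = -10$
$d{\left(k \right)} = \sqrt{-1 + k}$
$O{\left(11,1 \right)} + b \left(d{\left(M{\left(-2 \right)} \right)} - 21\right) = -10 - 149 \left(\sqrt{-1 + 3} - 21\right) = -10 - 149 \left(\sqrt{2} - 21\right) = -10 - 149 \left(-21 + \sqrt{2}\right) = -10 + \left(3129 - 149 \sqrt{2}\right) = 3119 - 149 \sqrt{2}$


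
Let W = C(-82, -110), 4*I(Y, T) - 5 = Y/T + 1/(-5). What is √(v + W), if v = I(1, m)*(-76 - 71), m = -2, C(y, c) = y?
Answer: I*√96010/20 ≈ 15.493*I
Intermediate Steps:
I(Y, T) = 6/5 + Y/(4*T) (I(Y, T) = 5/4 + (Y/T + 1/(-5))/4 = 5/4 + (Y/T + 1*(-⅕))/4 = 5/4 + (Y/T - ⅕)/4 = 5/4 + (-⅕ + Y/T)/4 = 5/4 + (-1/20 + Y/(4*T)) = 6/5 + Y/(4*T))
v = -6321/40 (v = (6/5 + (¼)*1/(-2))*(-76 - 71) = (6/5 + (¼)*1*(-½))*(-147) = (6/5 - ⅛)*(-147) = (43/40)*(-147) = -6321/40 ≈ -158.02)
W = -82
√(v + W) = √(-6321/40 - 82) = √(-9601/40) = I*√96010/20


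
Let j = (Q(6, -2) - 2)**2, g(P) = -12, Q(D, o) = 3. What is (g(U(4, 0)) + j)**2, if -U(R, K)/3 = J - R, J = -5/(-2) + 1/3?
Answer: 121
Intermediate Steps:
J = 17/6 (J = -5*(-1/2) + 1*(1/3) = 5/2 + 1/3 = 17/6 ≈ 2.8333)
U(R, K) = -17/2 + 3*R (U(R, K) = -3*(17/6 - R) = -17/2 + 3*R)
j = 1 (j = (3 - 2)**2 = 1**2 = 1)
(g(U(4, 0)) + j)**2 = (-12 + 1)**2 = (-11)**2 = 121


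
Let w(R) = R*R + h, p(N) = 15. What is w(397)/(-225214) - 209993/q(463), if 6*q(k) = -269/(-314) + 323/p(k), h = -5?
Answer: -60751230591434/1079563309 ≈ -56274.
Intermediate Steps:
q(k) = 105457/28260 (q(k) = (-269/(-314) + 323/15)/6 = (-269*(-1/314) + 323*(1/15))/6 = (269/314 + 323/15)/6 = (1/6)*(105457/4710) = 105457/28260)
w(R) = -5 + R**2 (w(R) = R*R - 5 = R**2 - 5 = -5 + R**2)
w(397)/(-225214) - 209993/q(463) = (-5 + 397**2)/(-225214) - 209993/105457/28260 = (-5 + 157609)*(-1/225214) - 209993*28260/105457 = 157604*(-1/225214) - 5934402180/105457 = -78802/112607 - 5934402180/105457 = -60751230591434/1079563309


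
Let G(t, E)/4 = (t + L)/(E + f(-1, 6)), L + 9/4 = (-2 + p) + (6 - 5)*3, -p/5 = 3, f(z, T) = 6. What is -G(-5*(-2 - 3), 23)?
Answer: -35/29 ≈ -1.2069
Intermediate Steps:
p = -15 (p = -5*3 = -15)
L = -65/4 (L = -9/4 + ((-2 - 15) + (6 - 5)*3) = -9/4 + (-17 + 1*3) = -9/4 + (-17 + 3) = -9/4 - 14 = -65/4 ≈ -16.250)
G(t, E) = 4*(-65/4 + t)/(6 + E) (G(t, E) = 4*((t - 65/4)/(E + 6)) = 4*((-65/4 + t)/(6 + E)) = 4*(-65/4 + t)/(6 + E))
-G(-5*(-2 - 3), 23) = -(-65 + 4*(-5*(-2 - 3)))/(6 + 23) = -(-65 + 4*(-5*(-5)))/29 = -(-65 + 4*25)/29 = -(-65 + 100)/29 = -35/29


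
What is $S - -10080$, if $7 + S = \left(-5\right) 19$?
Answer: $9978$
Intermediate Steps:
$S = -102$ ($S = -7 - 95 = -102$)
$S - -10080 = -102 - -10080 = -102 + 10080 = 9978$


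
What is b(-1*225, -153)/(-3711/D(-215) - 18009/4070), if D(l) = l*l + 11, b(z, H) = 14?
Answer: -439087880/141294649 ≈ -3.1076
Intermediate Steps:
D(l) = 11 + l² (D(l) = l² + 11 = 11 + l²)
b(-1*225, -153)/(-3711/D(-215) - 18009/4070) = 14/(-3711/(11 + (-215)²) - 18009/4070) = 14/(-3711/(11 + 46225) - 18009*1/4070) = 14/(-3711/46236 - 18009/4070) = 14/(-3711*1/46236 - 18009/4070) = 14/(-1237/15412 - 18009/4070) = 14/(-141294649/31363420) = 14*(-31363420/141294649) = -439087880/141294649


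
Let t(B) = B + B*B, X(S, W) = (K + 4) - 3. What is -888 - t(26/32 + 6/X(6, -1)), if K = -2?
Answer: -232889/256 ≈ -909.72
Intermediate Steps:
X(S, W) = -1 (X(S, W) = (-2 + 4) - 3 = 2 - 3 = -1)
t(B) = B + B²
-888 - t(26/32 + 6/X(6, -1)) = -888 - (26/32 + 6/(-1))*(1 + (26/32 + 6/(-1))) = -888 - (26*(1/32) + 6*(-1))*(1 + (26*(1/32) + 6*(-1))) = -888 - (13/16 - 6)*(1 + (13/16 - 6)) = -888 - (-83)*(1 - 83/16)/16 = -888 - (-83)*(-67)/(16*16) = -888 - 1*5561/256 = -888 - 5561/256 = -232889/256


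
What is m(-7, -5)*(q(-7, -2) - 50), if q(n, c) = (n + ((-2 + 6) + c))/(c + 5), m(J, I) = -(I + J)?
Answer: -620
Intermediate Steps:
m(J, I) = -I - J
q(n, c) = (4 + c + n)/(5 + c) (q(n, c) = (n + (4 + c))/(5 + c) = (4 + c + n)/(5 + c))
m(-7, -5)*(q(-7, -2) - 50) = (-1*(-5) - 1*(-7))*((4 - 2 - 7)/(5 - 2) - 50) = (5 + 7)*(-5/3 - 50) = 12*((⅓)*(-5) - 50) = 12*(-5/3 - 50) = 12*(-155/3) = -620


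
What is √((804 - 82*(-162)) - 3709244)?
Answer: 2*I*√923789 ≈ 1922.3*I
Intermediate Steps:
√((804 - 82*(-162)) - 3709244) = √((804 + 13284) - 3709244) = √(14088 - 3709244) = √(-3695156) = 2*I*√923789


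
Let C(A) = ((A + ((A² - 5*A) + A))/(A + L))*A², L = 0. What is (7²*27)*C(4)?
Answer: 21168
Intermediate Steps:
C(A) = A*(A² - 3*A) (C(A) = ((A + ((A² - 5*A) + A))/(A + 0))*A² = ((A + (A² - 4*A))/A)*A² = ((A² - 3*A)/A)*A² = A*(A² - 3*A))
(7²*27)*C(4) = (7²*27)*(4²*(-3 + 4)) = (49*27)*(16*1) = 1323*16 = 21168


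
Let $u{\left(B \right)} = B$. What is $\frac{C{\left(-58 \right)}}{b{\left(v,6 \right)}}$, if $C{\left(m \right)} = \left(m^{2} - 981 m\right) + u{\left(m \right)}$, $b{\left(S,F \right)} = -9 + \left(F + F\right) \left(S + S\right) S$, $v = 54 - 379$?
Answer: $\frac{20068}{844997} \approx 0.023749$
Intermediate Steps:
$v = -325$
$b{\left(S,F \right)} = -9 + 4 F S^{2}$ ($b{\left(S,F \right)} = -9 + 2 F 2 S S = -9 + 4 F S S = -9 + 4 F S^{2}$)
$C{\left(m \right)} = m^{2} - 980 m$ ($C{\left(m \right)} = \left(m^{2} - 981 m\right) + m = m^{2} - 980 m$)
$\frac{C{\left(-58 \right)}}{b{\left(v,6 \right)}} = \frac{\left(-58\right) \left(-980 - 58\right)}{-9 + 4 \cdot 6 \left(-325\right)^{2}} = \frac{\left(-58\right) \left(-1038\right)}{-9 + 4 \cdot 6 \cdot 105625} = \frac{60204}{-9 + 2535000} = \frac{60204}{2534991} = 60204 \cdot \frac{1}{2534991} = \frac{20068}{844997}$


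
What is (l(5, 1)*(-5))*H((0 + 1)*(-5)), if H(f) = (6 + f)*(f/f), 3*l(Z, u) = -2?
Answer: 10/3 ≈ 3.3333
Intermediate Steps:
l(Z, u) = -⅔ (l(Z, u) = (⅓)*(-2) = -⅔)
H(f) = 6 + f (H(f) = (6 + f)*1 = 6 + f)
(l(5, 1)*(-5))*H((0 + 1)*(-5)) = (-⅔*(-5))*(6 + (0 + 1)*(-5)) = 10*(6 + 1*(-5))/3 = 10*(6 - 5)/3 = (10/3)*1 = 10/3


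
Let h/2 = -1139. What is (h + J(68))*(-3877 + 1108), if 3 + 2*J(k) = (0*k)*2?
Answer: 12623871/2 ≈ 6.3119e+6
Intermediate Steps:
h = -2278 (h = 2*(-1139) = -2278)
J(k) = -3/2 (J(k) = -3/2 + ((0*k)*2)/2 = -3/2 + (0*2)/2 = -3/2 + (1/2)*0 = -3/2 + 0 = -3/2)
(h + J(68))*(-3877 + 1108) = (-2278 - 3/2)*(-3877 + 1108) = -4559/2*(-2769) = 12623871/2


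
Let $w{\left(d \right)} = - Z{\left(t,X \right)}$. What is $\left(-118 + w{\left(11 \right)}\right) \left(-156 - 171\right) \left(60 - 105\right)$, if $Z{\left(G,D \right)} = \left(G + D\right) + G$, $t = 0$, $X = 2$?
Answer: $-1765800$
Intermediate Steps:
$Z{\left(G,D \right)} = D + 2 G$ ($Z{\left(G,D \right)} = \left(D + G\right) + G = D + 2 G$)
$w{\left(d \right)} = -2$ ($w{\left(d \right)} = - (2 + 2 \cdot 0) = - (2 + 0) = \left(-1\right) 2 = -2$)
$\left(-118 + w{\left(11 \right)}\right) \left(-156 - 171\right) \left(60 - 105\right) = \left(-118 - 2\right) \left(-156 - 171\right) \left(60 - 105\right) = \left(-120\right) \left(-327\right) \left(-45\right) = 39240 \left(-45\right) = -1765800$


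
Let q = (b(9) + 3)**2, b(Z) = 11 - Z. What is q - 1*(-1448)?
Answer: 1473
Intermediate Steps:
q = 25 (q = ((11 - 1*9) + 3)**2 = ((11 - 9) + 3)**2 = (2 + 3)**2 = 5**2 = 25)
q - 1*(-1448) = 25 - 1*(-1448) = 25 + 1448 = 1473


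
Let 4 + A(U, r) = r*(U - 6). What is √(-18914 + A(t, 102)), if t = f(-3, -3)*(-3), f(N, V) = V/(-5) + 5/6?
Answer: I*√499215/5 ≈ 141.31*I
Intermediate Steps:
f(N, V) = ⅚ - V/5 (f(N, V) = V*(-⅕) + 5*(⅙) = -V/5 + ⅚ = ⅚ - V/5)
t = -43/10 (t = (⅚ - ⅕*(-3))*(-3) = (⅚ + ⅗)*(-3) = (43/30)*(-3) = -43/10 ≈ -4.3000)
A(U, r) = -4 + r*(-6 + U) (A(U, r) = -4 + r*(U - 6) = -4 + r*(-6 + U))
√(-18914 + A(t, 102)) = √(-18914 + (-4 - 6*102 - 43/10*102)) = √(-18914 + (-4 - 612 - 2193/5)) = √(-18914 - 5273/5) = √(-99843/5) = I*√499215/5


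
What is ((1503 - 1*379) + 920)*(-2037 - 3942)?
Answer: -12221076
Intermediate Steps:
((1503 - 1*379) + 920)*(-2037 - 3942) = ((1503 - 379) + 920)*(-5979) = (1124 + 920)*(-5979) = 2044*(-5979) = -12221076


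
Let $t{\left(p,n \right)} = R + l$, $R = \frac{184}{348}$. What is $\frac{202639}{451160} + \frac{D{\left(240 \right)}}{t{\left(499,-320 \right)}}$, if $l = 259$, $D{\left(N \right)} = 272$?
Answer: $\frac{15251636221}{10186741640} \approx 1.4972$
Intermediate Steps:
$R = \frac{46}{87}$ ($R = 184 \cdot \frac{1}{348} = \frac{46}{87} \approx 0.52874$)
$t{\left(p,n \right)} = \frac{22579}{87}$ ($t{\left(p,n \right)} = \frac{46}{87} + 259 = \frac{22579}{87}$)
$\frac{202639}{451160} + \frac{D{\left(240 \right)}}{t{\left(499,-320 \right)}} = \frac{202639}{451160} + \frac{272}{\frac{22579}{87}} = 202639 \cdot \frac{1}{451160} + 272 \cdot \frac{87}{22579} = \frac{202639}{451160} + \frac{23664}{22579} = \frac{15251636221}{10186741640}$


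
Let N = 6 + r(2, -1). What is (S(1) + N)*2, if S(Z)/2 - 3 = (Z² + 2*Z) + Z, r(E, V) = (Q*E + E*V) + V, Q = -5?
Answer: 14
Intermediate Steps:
r(E, V) = V - 5*E + E*V (r(E, V) = (-5*E + E*V) + V = V - 5*E + E*V)
S(Z) = 6 + 2*Z² + 6*Z (S(Z) = 6 + 2*((Z² + 2*Z) + Z) = 6 + 2*(Z² + 3*Z) = 6 + (2*Z² + 6*Z) = 6 + 2*Z² + 6*Z)
N = -7 (N = 6 + (-1 - 5*2 + 2*(-1)) = 6 + (-1 - 10 - 2) = 6 - 13 = -7)
(S(1) + N)*2 = ((6 + 2*1² + 6*1) - 7)*2 = ((6 + 2*1 + 6) - 7)*2 = ((6 + 2 + 6) - 7)*2 = (14 - 7)*2 = 7*2 = 14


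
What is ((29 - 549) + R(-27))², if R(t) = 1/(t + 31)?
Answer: 4322241/16 ≈ 2.7014e+5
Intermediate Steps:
R(t) = 1/(31 + t)
((29 - 549) + R(-27))² = ((29 - 549) + 1/(31 - 27))² = (-520 + 1/4)² = (-520 + ¼)² = (-2079/4)² = 4322241/16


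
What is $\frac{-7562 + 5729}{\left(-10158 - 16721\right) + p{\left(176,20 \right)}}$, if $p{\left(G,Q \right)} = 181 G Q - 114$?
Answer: $- \frac{1833}{610127} \approx -0.0030043$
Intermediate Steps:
$p{\left(G,Q \right)} = -114 + 181 G Q$ ($p{\left(G,Q \right)} = 181 G Q - 114 = -114 + 181 G Q$)
$\frac{-7562 + 5729}{\left(-10158 - 16721\right) + p{\left(176,20 \right)}} = \frac{-7562 + 5729}{\left(-10158 - 16721\right) - \left(114 - 637120\right)} = - \frac{1833}{-26879 + \left(-114 + 637120\right)} = - \frac{1833}{-26879 + 637006} = - \frac{1833}{610127}$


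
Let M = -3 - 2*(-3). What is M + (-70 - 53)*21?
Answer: -2580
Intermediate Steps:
M = 3 (M = -3 + 6 = 3)
M + (-70 - 53)*21 = 3 + (-70 - 53)*21 = 3 - 123*21 = 3 - 2583 = -2580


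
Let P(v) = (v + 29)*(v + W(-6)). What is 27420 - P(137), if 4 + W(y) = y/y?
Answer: 5176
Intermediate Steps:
W(y) = -3 (W(y) = -4 + y/y = -4 + 1 = -3)
P(v) = (-3 + v)*(29 + v) (P(v) = (v + 29)*(v - 3) = (29 + v)*(-3 + v) = (-3 + v)*(29 + v))
27420 - P(137) = 27420 - (-87 + 137² + 26*137) = 27420 - (-87 + 18769 + 3562) = 27420 - 1*22244 = 27420 - 22244 = 5176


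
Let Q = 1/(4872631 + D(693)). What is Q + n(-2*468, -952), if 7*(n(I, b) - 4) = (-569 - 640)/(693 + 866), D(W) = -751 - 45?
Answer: 206775303818/53166335355 ≈ 3.8892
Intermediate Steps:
D(W) = -796
n(I, b) = 42443/10913 (n(I, b) = 4 + ((-569 - 640)/(693 + 866))/7 = 4 + (-1209/1559)/7 = 4 + (-1209*1/1559)/7 = 4 + (⅐)*(-1209/1559) = 4 - 1209/10913 = 42443/10913)
Q = 1/4871835 (Q = 1/(4872631 - 796) = 1/4871835 ≈ 2.0526e-7)
Q + n(-2*468, -952) = 1/4871835 + 42443/10913 = 206775303818/53166335355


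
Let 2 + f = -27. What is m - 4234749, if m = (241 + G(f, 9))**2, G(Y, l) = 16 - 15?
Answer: -4176185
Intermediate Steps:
f = -29 (f = -2 - 27 = -29)
G(Y, l) = 1
m = 58564 (m = (241 + 1)**2 = 242**2 = 58564)
m - 4234749 = 58564 - 4234749 = -4176185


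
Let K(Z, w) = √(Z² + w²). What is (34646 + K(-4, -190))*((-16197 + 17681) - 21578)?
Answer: -696176724 - 40188*√9029 ≈ -7.0000e+8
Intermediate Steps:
(34646 + K(-4, -190))*((-16197 + 17681) - 21578) = (34646 + √((-4)² + (-190)²))*((-16197 + 17681) - 21578) = (34646 + √(16 + 36100))*(1484 - 21578) = (34646 + √36116)*(-20094) = (34646 + 2*√9029)*(-20094) = -696176724 - 40188*√9029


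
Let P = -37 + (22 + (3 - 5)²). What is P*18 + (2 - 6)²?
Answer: -182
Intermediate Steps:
P = -11 (P = -37 + (22 + (-2)²) = -37 + (22 + 4) = -37 + 26 = -11)
P*18 + (2 - 6)² = -11*18 + (2 - 6)² = -198 + (-4)² = -198 + 16 = -182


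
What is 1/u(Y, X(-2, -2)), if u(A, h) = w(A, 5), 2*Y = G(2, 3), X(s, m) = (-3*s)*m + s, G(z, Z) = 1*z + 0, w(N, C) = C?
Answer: 1/5 ≈ 0.20000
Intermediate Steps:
G(z, Z) = z (G(z, Z) = z + 0 = z)
X(s, m) = s - 3*m*s (X(s, m) = -3*m*s + s = s - 3*m*s)
Y = 1 (Y = (1/2)*2 = 1)
u(A, h) = 5
1/u(Y, X(-2, -2)) = 1/5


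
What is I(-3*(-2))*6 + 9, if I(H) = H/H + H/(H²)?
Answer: 16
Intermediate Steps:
I(H) = 1 + 1/H (I(H) = 1 + H/H² = 1 + 1/H)
I(-3*(-2))*6 + 9 = ((1 - 3*(-2))/((-3*(-2))))*6 + 9 = ((1 + 6)/6)*6 + 9 = ((⅙)*7)*6 + 9 = (7/6)*6 + 9 = 7 + 9 = 16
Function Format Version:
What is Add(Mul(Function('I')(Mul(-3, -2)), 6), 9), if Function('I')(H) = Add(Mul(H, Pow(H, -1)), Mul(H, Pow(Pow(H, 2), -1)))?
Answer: 16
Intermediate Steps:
Function('I')(H) = Add(1, Pow(H, -1)) (Function('I')(H) = Add(1, Mul(H, Pow(H, -2))) = Add(1, Pow(H, -1)))
Add(Mul(Function('I')(Mul(-3, -2)), 6), 9) = Add(Mul(Mul(Pow(Mul(-3, -2), -1), Add(1, Mul(-3, -2))), 6), 9) = Add(Mul(Mul(Pow(6, -1), Add(1, 6)), 6), 9) = Add(Mul(Mul(Rational(1, 6), 7), 6), 9) = Add(Mul(Rational(7, 6), 6), 9) = Add(7, 9) = 16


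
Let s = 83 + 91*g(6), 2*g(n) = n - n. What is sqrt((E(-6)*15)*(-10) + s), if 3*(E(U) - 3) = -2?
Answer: I*sqrt(267) ≈ 16.34*I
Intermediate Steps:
g(n) = 0 (g(n) = (n - n)/2 = (1/2)*0 = 0)
s = 83 (s = 83 + 91*0 = 83 + 0 = 83)
E(U) = 7/3 (E(U) = 3 + (1/3)*(-2) = 3 - 2/3 = 7/3)
sqrt((E(-6)*15)*(-10) + s) = sqrt(((7/3)*15)*(-10) + 83) = sqrt(35*(-10) + 83) = sqrt(-350 + 83) = sqrt(-267) = I*sqrt(267)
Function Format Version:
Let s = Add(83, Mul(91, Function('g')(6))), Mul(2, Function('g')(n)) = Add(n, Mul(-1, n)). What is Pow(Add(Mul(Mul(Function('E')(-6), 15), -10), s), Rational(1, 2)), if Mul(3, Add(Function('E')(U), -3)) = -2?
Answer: Mul(I, Pow(267, Rational(1, 2))) ≈ Mul(16.340, I)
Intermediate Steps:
Function('g')(n) = 0 (Function('g')(n) = Mul(Rational(1, 2), Add(n, Mul(-1, n))) = Mul(Rational(1, 2), 0) = 0)
s = 83 (s = Add(83, Mul(91, 0)) = Add(83, 0) = 83)
Function('E')(U) = Rational(7, 3) (Function('E')(U) = Add(3, Mul(Rational(1, 3), -2)) = Add(3, Rational(-2, 3)) = Rational(7, 3))
Pow(Add(Mul(Mul(Function('E')(-6), 15), -10), s), Rational(1, 2)) = Pow(Add(Mul(Mul(Rational(7, 3), 15), -10), 83), Rational(1, 2)) = Pow(Add(Mul(35, -10), 83), Rational(1, 2)) = Pow(Add(-350, 83), Rational(1, 2)) = Pow(-267, Rational(1, 2)) = Mul(I, Pow(267, Rational(1, 2)))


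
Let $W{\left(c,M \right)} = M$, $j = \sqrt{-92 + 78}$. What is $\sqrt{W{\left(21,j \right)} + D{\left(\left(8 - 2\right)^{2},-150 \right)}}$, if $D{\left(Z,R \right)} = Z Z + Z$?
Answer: $\sqrt{1332 + i \sqrt{14}} \approx 36.497 + 0.0513 i$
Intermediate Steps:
$D{\left(Z,R \right)} = Z + Z^{2}$ ($D{\left(Z,R \right)} = Z^{2} + Z = Z + Z^{2}$)
$j = i \sqrt{14}$ ($j = \sqrt{-14} = i \sqrt{14} \approx 3.7417 i$)
$\sqrt{W{\left(21,j \right)} + D{\left(\left(8 - 2\right)^{2},-150 \right)}} = \sqrt{i \sqrt{14} + \left(8 - 2\right)^{2} \left(1 + \left(8 - 2\right)^{2}\right)} = \sqrt{i \sqrt{14} + 6^{2} \left(1 + 6^{2}\right)} = \sqrt{i \sqrt{14} + 36 \left(1 + 36\right)} = \sqrt{i \sqrt{14} + 36 \cdot 37} = \sqrt{i \sqrt{14} + 1332} = \sqrt{1332 + i \sqrt{14}}$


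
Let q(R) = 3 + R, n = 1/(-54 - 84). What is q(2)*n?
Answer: -5/138 ≈ -0.036232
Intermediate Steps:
n = -1/138 (n = 1/(-138) = -1/138 ≈ -0.0072464)
q(2)*n = (3 + 2)*(-1/138) = 5*(-1/138) = -5/138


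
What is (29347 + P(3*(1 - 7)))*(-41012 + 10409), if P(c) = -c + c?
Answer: -898106241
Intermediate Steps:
P(c) = 0
(29347 + P(3*(1 - 7)))*(-41012 + 10409) = (29347 + 0)*(-41012 + 10409) = 29347*(-30603) = -898106241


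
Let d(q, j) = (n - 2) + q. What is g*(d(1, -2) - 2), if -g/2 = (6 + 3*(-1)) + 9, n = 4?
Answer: -24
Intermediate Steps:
d(q, j) = 2 + q (d(q, j) = (4 - 2) + q = 2 + q)
g = -24 (g = -2*((6 + 3*(-1)) + 9) = -2*((6 - 3) + 9) = -2*(3 + 9) = -2*12 = -24)
g*(d(1, -2) - 2) = -24*((2 + 1) - 2) = -24*(3 - 2) = -24*1 = -24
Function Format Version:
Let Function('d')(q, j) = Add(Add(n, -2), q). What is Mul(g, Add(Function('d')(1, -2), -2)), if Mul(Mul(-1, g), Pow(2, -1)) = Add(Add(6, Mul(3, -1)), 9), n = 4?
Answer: -24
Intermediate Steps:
Function('d')(q, j) = Add(2, q) (Function('d')(q, j) = Add(Add(4, -2), q) = Add(2, q))
g = -24 (g = Mul(-2, Add(Add(6, Mul(3, -1)), 9)) = Mul(-2, Add(Add(6, -3), 9)) = Mul(-2, Add(3, 9)) = Mul(-2, 12) = -24)
Mul(g, Add(Function('d')(1, -2), -2)) = Mul(-24, Add(Add(2, 1), -2)) = Mul(-24, Add(3, -2)) = Mul(-24, 1) = -24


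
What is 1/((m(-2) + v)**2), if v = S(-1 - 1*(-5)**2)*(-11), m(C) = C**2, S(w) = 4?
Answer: 1/1600 ≈ 0.00062500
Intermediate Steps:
v = -44 (v = 4*(-11) = -44)
1/((m(-2) + v)**2) = 1/(((-2)**2 - 44)**2) = 1/((4 - 44)**2) = 1/((-40)**2) = 1/1600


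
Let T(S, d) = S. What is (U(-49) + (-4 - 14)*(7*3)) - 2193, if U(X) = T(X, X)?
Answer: -2620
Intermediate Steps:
U(X) = X
(U(-49) + (-4 - 14)*(7*3)) - 2193 = (-49 + (-4 - 14)*(7*3)) - 2193 = (-49 - 18*21) - 2193 = (-49 - 378) - 2193 = -427 - 2193 = -2620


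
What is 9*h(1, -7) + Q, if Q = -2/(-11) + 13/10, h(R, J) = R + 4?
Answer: 5113/110 ≈ 46.482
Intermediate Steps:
h(R, J) = 4 + R
Q = 163/110 (Q = -2*(-1/11) + 13*(1/10) = 2/11 + 13/10 = 163/110 ≈ 1.4818)
9*h(1, -7) + Q = 9*(4 + 1) + 163/110 = 9*5 + 163/110 = 45 + 163/110 = 5113/110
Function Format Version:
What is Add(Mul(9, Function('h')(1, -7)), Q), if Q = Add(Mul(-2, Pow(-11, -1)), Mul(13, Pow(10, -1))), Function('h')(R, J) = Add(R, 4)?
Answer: Rational(5113, 110) ≈ 46.482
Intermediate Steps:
Function('h')(R, J) = Add(4, R)
Q = Rational(163, 110) (Q = Add(Mul(-2, Rational(-1, 11)), Mul(13, Rational(1, 10))) = Add(Rational(2, 11), Rational(13, 10)) = Rational(163, 110) ≈ 1.4818)
Add(Mul(9, Function('h')(1, -7)), Q) = Add(Mul(9, Add(4, 1)), Rational(163, 110)) = Add(Mul(9, 5), Rational(163, 110)) = Add(45, Rational(163, 110)) = Rational(5113, 110)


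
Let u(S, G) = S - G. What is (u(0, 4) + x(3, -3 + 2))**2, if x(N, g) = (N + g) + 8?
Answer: 36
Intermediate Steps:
x(N, g) = 8 + N + g
(u(0, 4) + x(3, -3 + 2))**2 = ((0 - 1*4) + (8 + 3 + (-3 + 2)))**2 = ((0 - 4) + (8 + 3 - 1))**2 = (-4 + 10)**2 = 6**2 = 36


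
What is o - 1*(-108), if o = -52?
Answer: 56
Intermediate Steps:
o - 1*(-108) = -52 - 1*(-108) = -52 + 108 = 56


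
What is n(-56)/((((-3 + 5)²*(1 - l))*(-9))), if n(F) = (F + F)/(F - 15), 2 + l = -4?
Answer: -4/639 ≈ -0.0062598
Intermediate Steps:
l = -6 (l = -2 - 4 = -6)
n(F) = 2*F/(-15 + F) (n(F) = (2*F)/(-15 + F) = 2*F/(-15 + F))
n(-56)/((((-3 + 5)²*(1 - l))*(-9))) = (2*(-56)/(-15 - 56))/((((-3 + 5)²*(1 - 1*(-6)))*(-9))) = (2*(-56)/(-71))/(((2²*(1 + 6))*(-9))) = (2*(-56)*(-1/71))/(((4*7)*(-9))) = 112/(71*((28*(-9)))) = (112/71)/(-252) = (112/71)*(-1/252) = -4/639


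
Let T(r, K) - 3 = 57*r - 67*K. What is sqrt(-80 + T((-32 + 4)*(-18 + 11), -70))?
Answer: sqrt(15785) ≈ 125.64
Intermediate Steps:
T(r, K) = 3 - 67*K + 57*r (T(r, K) = 3 + (57*r - 67*K) = 3 + (-67*K + 57*r) = 3 - 67*K + 57*r)
sqrt(-80 + T((-32 + 4)*(-18 + 11), -70)) = sqrt(-80 + (3 - 67*(-70) + 57*((-32 + 4)*(-18 + 11)))) = sqrt(-80 + (3 + 4690 + 57*(-28*(-7)))) = sqrt(-80 + (3 + 4690 + 57*196)) = sqrt(-80 + (3 + 4690 + 11172)) = sqrt(-80 + 15865) = sqrt(15785)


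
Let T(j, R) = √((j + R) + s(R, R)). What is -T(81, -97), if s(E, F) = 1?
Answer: -I*√15 ≈ -3.873*I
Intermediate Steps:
T(j, R) = √(1 + R + j) (T(j, R) = √((j + R) + 1) = √((R + j) + 1) = √(1 + R + j))
-T(81, -97) = -√(1 - 97 + 81) = -√(-15) = -I*√15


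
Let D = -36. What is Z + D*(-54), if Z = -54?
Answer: 1890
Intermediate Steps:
Z + D*(-54) = -54 - 36*(-54) = -54 + 1944 = 1890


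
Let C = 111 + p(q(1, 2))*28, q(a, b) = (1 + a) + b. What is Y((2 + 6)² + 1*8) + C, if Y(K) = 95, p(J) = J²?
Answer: 654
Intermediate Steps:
q(a, b) = 1 + a + b
C = 559 (C = 111 + (1 + 1 + 2)²*28 = 111 + 4²*28 = 111 + 16*28 = 111 + 448 = 559)
Y((2 + 6)² + 1*8) + C = 95 + 559 = 654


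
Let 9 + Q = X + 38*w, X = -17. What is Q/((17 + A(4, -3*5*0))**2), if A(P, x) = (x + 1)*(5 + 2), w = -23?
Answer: -25/16 ≈ -1.5625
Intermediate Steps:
A(P, x) = 7 + 7*x (A(P, x) = (1 + x)*7 = 7 + 7*x)
Q = -900 (Q = -9 + (-17 + 38*(-23)) = -9 + (-17 - 874) = -9 - 891 = -900)
Q/((17 + A(4, -3*5*0))**2) = -900/(17 + (7 + 7*(-3*5*0)))**2 = -900/(17 + (7 + 7*(-15*0)))**2 = -900/(17 + (7 + 7*0))**2 = -900/(17 + (7 + 0))**2 = -900/(17 + 7)**2 = -900/(24**2) = -900/576 = -900*1/576 = -25/16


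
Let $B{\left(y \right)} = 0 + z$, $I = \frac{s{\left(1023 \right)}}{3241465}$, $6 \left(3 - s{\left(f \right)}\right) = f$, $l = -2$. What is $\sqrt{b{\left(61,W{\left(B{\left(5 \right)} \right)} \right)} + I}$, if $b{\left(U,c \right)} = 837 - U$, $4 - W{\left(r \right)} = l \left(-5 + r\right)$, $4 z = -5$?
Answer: $\frac{\sqrt{1304560871316034}}{1296586} \approx 27.857$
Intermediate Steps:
$z = - \frac{5}{4}$ ($z = \frac{1}{4} \left(-5\right) = - \frac{5}{4} \approx -1.25$)
$s{\left(f \right)} = 3 - \frac{f}{6}$
$I = - \frac{67}{1296586}$ ($I = \frac{3 - \frac{341}{2}}{3241465} = \left(3 - \frac{341}{2}\right) \frac{1}{3241465} = \left(- \frac{335}{2}\right) \frac{1}{3241465} = - \frac{67}{1296586} \approx -5.1674 \cdot 10^{-5}$)
$B{\left(y \right)} = - \frac{5}{4}$ ($B{\left(y \right)} = 0 - \frac{5}{4} = - \frac{5}{4}$)
$W{\left(r \right)} = -6 + 2 r$ ($W{\left(r \right)} = 4 - - 2 \left(-5 + r\right) = 4 - \left(10 - 2 r\right) = 4 + \left(-10 + 2 r\right) = -6 + 2 r$)
$\sqrt{b{\left(61,W{\left(B{\left(5 \right)} \right)} \right)} + I} = \sqrt{\left(837 - 61\right) - \frac{67}{1296586}} = \sqrt{776 - \frac{67}{1296586}} = \sqrt{\frac{1006150669}{1296586}} = \frac{\sqrt{1304560871316034}}{1296586}$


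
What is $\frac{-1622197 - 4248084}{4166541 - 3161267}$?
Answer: $- \frac{5870281}{1005274} \approx -5.8395$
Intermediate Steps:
$\frac{-1622197 - 4248084}{4166541 - 3161267} = - \frac{5870281}{1005274}$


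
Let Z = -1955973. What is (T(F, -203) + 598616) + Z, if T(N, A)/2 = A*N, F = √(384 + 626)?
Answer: -1357357 - 406*√1010 ≈ -1.3703e+6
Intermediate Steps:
F = √1010 ≈ 31.780
T(N, A) = 2*A*N (T(N, A) = 2*(A*N) = 2*A*N)
(T(F, -203) + 598616) + Z = (2*(-203)*√1010 + 598616) - 1955973 = (-406*√1010 + 598616) - 1955973 = (598616 - 406*√1010) - 1955973 = -1357357 - 406*√1010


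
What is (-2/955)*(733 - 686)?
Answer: -94/955 ≈ -0.098429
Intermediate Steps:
(-2/955)*(733 - 686) = -2*1/955*47 = -2/955*47 = -94/955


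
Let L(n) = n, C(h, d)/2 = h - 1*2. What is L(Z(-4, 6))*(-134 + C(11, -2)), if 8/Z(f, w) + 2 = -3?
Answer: 928/5 ≈ 185.60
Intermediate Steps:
C(h, d) = -4 + 2*h (C(h, d) = 2*(h - 1*2) = 2*(h - 2) = 2*(-2 + h) = -4 + 2*h)
Z(f, w) = -8/5 (Z(f, w) = 8/(-2 - 3) = 8/(-5) = 8*(-1/5) = -8/5)
L(Z(-4, 6))*(-134 + C(11, -2)) = -8*(-134 + (-4 + 2*11))/5 = -8*(-134 + (-4 + 22))/5 = -8*(-134 + 18)/5 = -8/5*(-116) = 928/5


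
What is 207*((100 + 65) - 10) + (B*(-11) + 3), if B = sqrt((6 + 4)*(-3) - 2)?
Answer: 32088 - 44*I*sqrt(2) ≈ 32088.0 - 62.225*I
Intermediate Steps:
B = 4*I*sqrt(2) (B = sqrt(10*(-3) - 2) = sqrt(-30 - 2) = sqrt(-32) = 4*I*sqrt(2) ≈ 5.6569*I)
207*((100 + 65) - 10) + (B*(-11) + 3) = 207*((100 + 65) - 10) + ((4*I*sqrt(2))*(-11) + 3) = 207*(165 - 10) + (-44*I*sqrt(2) + 3) = 207*155 + (3 - 44*I*sqrt(2)) = 32085 + (3 - 44*I*sqrt(2)) = 32088 - 44*I*sqrt(2)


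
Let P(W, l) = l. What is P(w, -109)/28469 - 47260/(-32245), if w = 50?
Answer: 268386047/183596581 ≈ 1.4618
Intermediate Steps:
P(w, -109)/28469 - 47260/(-32245) = -109/28469 - 47260/(-32245) = -109*1/28469 - 47260*(-1/32245) = -109/28469 + 9452/6449 = 268386047/183596581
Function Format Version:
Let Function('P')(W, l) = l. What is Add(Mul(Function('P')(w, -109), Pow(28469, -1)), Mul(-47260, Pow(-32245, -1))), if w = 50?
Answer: Rational(268386047, 183596581) ≈ 1.4618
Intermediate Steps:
Add(Mul(Function('P')(w, -109), Pow(28469, -1)), Mul(-47260, Pow(-32245, -1))) = Add(Mul(-109, Pow(28469, -1)), Mul(-47260, Pow(-32245, -1))) = Add(Mul(-109, Rational(1, 28469)), Mul(-47260, Rational(-1, 32245))) = Add(Rational(-109, 28469), Rational(9452, 6449)) = Rational(268386047, 183596581)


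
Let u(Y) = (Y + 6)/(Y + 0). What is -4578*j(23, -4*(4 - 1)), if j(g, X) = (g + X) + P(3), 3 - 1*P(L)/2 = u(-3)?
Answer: -86982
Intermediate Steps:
u(Y) = (6 + Y)/Y
P(L) = 8 (P(L) = 6 - 2*(6 - 3)/(-3) = 6 - (-2)*3/3 = 6 - 2*(-1) = 6 + 2 = 8)
j(g, X) = 8 + X + g (j(g, X) = (g + X) + 8 = (X + g) + 8 = 8 + X + g)
-4578*j(23, -4*(4 - 1)) = -4578*(8 - 4*(4 - 1) + 23) = -4578*(8 - 4*3 + 23) = -4578*(8 - 12 + 23) = -4578*19 = -86982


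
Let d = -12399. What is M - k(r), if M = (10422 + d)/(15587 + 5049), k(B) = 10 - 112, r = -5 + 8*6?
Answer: 2102895/20636 ≈ 101.90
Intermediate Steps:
r = 43 (r = -5 + 48 = 43)
k(B) = -102
M = -1977/20636 (M = (10422 - 12399)/(15587 + 5049) = -1977/20636 ≈ -0.095803)
M - k(r) = -1977/20636 - 1*(-102) = -1977/20636 + 102 = 2102895/20636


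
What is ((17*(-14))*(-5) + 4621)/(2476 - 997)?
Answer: 1937/493 ≈ 3.9290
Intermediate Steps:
((17*(-14))*(-5) + 4621)/(2476 - 997) = (-238*(-5) + 4621)/1479 = (1190 + 4621)*(1/1479) = 5811*(1/1479) = 1937/493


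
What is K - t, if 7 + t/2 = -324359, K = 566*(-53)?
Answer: 618734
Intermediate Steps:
K = -29998
t = -648732 (t = -14 + 2*(-324359) = -14 - 648718 = -648732)
K - t = -29998 - 1*(-648732) = -29998 + 648732 = 618734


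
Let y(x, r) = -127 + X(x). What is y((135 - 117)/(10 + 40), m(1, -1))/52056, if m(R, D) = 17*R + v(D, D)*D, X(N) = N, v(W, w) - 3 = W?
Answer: -1583/650700 ≈ -0.0024328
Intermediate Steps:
v(W, w) = 3 + W
m(R, D) = 17*R + D*(3 + D) (m(R, D) = 17*R + (3 + D)*D = 17*R + D*(3 + D))
y(x, r) = -127 + x
y((135 - 117)/(10 + 40), m(1, -1))/52056 = (-127 + (135 - 117)/(10 + 40))/52056 = (-127 + 18/50)*(1/52056) = (-127 + 18*(1/50))*(1/52056) = (-127 + 9/25)*(1/52056) = -3166/25*1/52056 = -1583/650700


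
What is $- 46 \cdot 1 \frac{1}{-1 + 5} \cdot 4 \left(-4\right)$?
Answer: $184$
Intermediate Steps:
$- 46 \cdot 1 \frac{1}{-1 + 5} \cdot 4 \left(-4\right) = - 46 \cdot 1 \cdot \frac{1}{4} \left(-16\right) = - 46 \cdot \frac{1}{4} \left(-16\right) = \left(-46\right) \left(-4\right) = 184$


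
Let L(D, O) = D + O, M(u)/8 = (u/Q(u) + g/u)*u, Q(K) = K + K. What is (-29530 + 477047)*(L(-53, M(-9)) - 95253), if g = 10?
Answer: -42631364454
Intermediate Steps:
Q(K) = 2*K
M(u) = 8*u*(½ + 10/u) (M(u) = 8*((u/((2*u)) + 10/u)*u) = 8*((u*(1/(2*u)) + 10/u)*u) = 8*((½ + 10/u)*u) = 8*(u*(½ + 10/u)) = 8*u*(½ + 10/u))
(-29530 + 477047)*(L(-53, M(-9)) - 95253) = (-29530 + 477047)*((-53 + (80 + 4*(-9))) - 95253) = 447517*((-53 + (80 - 36)) - 95253) = 447517*((-53 + 44) - 95253) = 447517*(-9 - 95253) = 447517*(-95262) = -42631364454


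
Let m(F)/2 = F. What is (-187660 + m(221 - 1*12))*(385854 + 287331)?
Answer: -126048505770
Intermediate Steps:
m(F) = 2*F
(-187660 + m(221 - 1*12))*(385854 + 287331) = (-187660 + 2*(221 - 1*12))*(385854 + 287331) = (-187660 + 2*(221 - 12))*673185 = (-187660 + 2*209)*673185 = (-187660 + 418)*673185 = -187242*673185 = -126048505770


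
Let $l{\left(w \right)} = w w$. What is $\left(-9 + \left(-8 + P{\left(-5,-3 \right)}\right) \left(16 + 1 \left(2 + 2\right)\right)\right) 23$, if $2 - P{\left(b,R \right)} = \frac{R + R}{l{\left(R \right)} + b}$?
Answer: $-2277$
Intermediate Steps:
$l{\left(w \right)} = w^{2}$
$P{\left(b,R \right)} = 2 - \frac{2 R}{b + R^{2}}$ ($P{\left(b,R \right)} = 2 - \frac{R + R}{R^{2} + b} = 2 - \frac{2 R}{b + R^{2}}$)
$\left(-9 + \left(-8 + P{\left(-5,-3 \right)}\right) \left(16 + 1 \left(2 + 2\right)\right)\right) 23 = \left(-9 + \left(-8 + \frac{2 \left(-5 + \left(-3\right)^{2} - -3\right)}{-5 + \left(-3\right)^{2}}\right) \left(16 + 1 \left(2 + 2\right)\right)\right) 23 = \left(-9 + \left(-8 + \frac{2 \left(-5 + 9 + 3\right)}{-5 + 9}\right) \left(16 + 1 \cdot 4\right)\right) 23 = \left(-9 + \left(-8 + 2 \cdot \frac{1}{4} \cdot 7\right) \left(16 + 4\right)\right) 23 = \left(-9 + \left(-8 + 2 \cdot \frac{1}{4} \cdot 7\right) 20\right) 23 = \left(-9 + \left(-8 + \frac{7}{2}\right) 20\right) 23 = \left(-9 - 90\right) 23 = \left(-99\right) 23 = -2277$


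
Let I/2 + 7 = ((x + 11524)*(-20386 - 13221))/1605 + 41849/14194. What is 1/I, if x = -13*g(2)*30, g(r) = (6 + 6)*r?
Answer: -11390685/1032358730257 ≈ -1.1034e-5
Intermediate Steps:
g(r) = 12*r
x = -9360 (x = -156*2*30 = -13*24*30 = -312*30 = -9360)
I = -1032358730257/11390685 (I = -14 + 2*(((-9360 + 11524)*(-20386 - 13221))/1605 + 41849/14194) = -14 + 2*((2164*(-33607))*(1/1605) + 41849*(1/14194)) = -14 + 2*(-72725548*1/1605 + 41849/14194) = -14 + 2*(-72725548/1605 + 41849/14194) = -14 + 2*(-1032199260667/22781370) = -14 - 1032199260667/11390685 = -1032358730257/11390685 ≈ -90632.)
1/I = 1/(-1032358730257/11390685) = -11390685/1032358730257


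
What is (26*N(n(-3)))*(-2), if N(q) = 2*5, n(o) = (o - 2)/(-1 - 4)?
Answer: -520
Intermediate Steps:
n(o) = ⅖ - o/5 (n(o) = (-2 + o)/(-5) = (-2 + o)*(-⅕) = ⅖ - o/5)
N(q) = 10
(26*N(n(-3)))*(-2) = (26*10)*(-2) = 260*(-2) = -520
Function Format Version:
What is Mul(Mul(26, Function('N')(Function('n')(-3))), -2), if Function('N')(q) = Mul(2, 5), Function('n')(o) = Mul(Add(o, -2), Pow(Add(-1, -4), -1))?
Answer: -520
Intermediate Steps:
Function('n')(o) = Add(Rational(2, 5), Mul(Rational(-1, 5), o)) (Function('n')(o) = Mul(Add(-2, o), Pow(-5, -1)) = Mul(Add(-2, o), Rational(-1, 5)) = Add(Rational(2, 5), Mul(Rational(-1, 5), o)))
Function('N')(q) = 10
Mul(Mul(26, Function('N')(Function('n')(-3))), -2) = Mul(Mul(26, 10), -2) = Mul(260, -2) = -520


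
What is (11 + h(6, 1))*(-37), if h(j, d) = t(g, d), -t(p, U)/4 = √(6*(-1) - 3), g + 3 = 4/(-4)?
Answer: -407 + 444*I ≈ -407.0 + 444.0*I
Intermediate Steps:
g = -4 (g = -3 + 4/(-4) = -3 + 4*(-¼) = -3 - 1 = -4)
t(p, U) = -12*I (t(p, U) = -4*√(6*(-1) - 3) = -4*√(-6 - 3) = -12*I)
h(j, d) = -12*I
(11 + h(6, 1))*(-37) = (11 - 12*I)*(-37) = -407 + 444*I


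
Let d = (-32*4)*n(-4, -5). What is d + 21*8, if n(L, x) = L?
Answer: 680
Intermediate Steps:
d = 512 (d = -32*4*(-4) = -128*(-4) = 512)
d + 21*8 = 512 + 21*8 = 512 + 168 = 680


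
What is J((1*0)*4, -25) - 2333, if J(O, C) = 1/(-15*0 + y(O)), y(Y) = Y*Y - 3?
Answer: -7000/3 ≈ -2333.3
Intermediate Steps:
y(Y) = -3 + Y² (y(Y) = Y² - 3 = -3 + Y²)
J(O, C) = 1/(-3 + O²) (J(O, C) = 1/(-15*0 + (-3 + O²)) = 1/(0 + (-3 + O²)) = 1/(-3 + O²))
J((1*0)*4, -25) - 2333 = 1/(-3 + ((1*0)*4)²) - 2333 = 1/(-3 + (0*4)²) - 2333 = 1/(-3 + 0²) - 2333 = 1/(-3 + 0) - 2333 = 1/(-3) - 2333 = -⅓ - 2333 = -7000/3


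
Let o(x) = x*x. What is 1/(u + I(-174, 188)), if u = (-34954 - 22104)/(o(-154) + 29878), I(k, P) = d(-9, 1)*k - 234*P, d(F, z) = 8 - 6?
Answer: -26797/1188207509 ≈ -2.2552e-5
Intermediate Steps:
o(x) = x**2
d(F, z) = 2
I(k, P) = -234*P + 2*k (I(k, P) = 2*k - 234*P = -234*P + 2*k)
u = -28529/26797 (u = (-34954 - 22104)/((-154)**2 + 29878) = -57058/(23716 + 29878) = -57058/53594 = -57058*1/53594 = -28529/26797 ≈ -1.0646)
1/(u + I(-174, 188)) = 1/(-28529/26797 + (-234*188 + 2*(-174))) = 1/(-28529/26797 + (-43992 - 348)) = 1/(-28529/26797 - 44340) = 1/(-1188207509/26797) = -26797/1188207509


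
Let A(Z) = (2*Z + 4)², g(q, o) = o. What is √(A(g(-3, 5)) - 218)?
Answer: I*√22 ≈ 4.6904*I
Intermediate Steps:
A(Z) = (4 + 2*Z)²
√(A(g(-3, 5)) - 218) = √(4*(2 + 5)² - 218) = √(4*7² - 218) = √(4*49 - 218) = √(196 - 218) = √(-22) = I*√22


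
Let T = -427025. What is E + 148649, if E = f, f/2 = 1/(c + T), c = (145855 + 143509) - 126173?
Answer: 19609330132/131917 ≈ 1.4865e+5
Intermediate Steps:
c = 163191 (c = 289364 - 126173 = 163191)
f = -1/131917 (f = 2/(163191 - 427025) = 2/(-263834) = 2*(-1/263834) = -1/131917 ≈ -7.5805e-6)
E = -1/131917 ≈ -7.5805e-6
E + 148649 = -1/131917 + 148649 = 19609330132/131917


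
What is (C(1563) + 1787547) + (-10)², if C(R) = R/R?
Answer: 1787648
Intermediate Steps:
C(R) = 1
(C(1563) + 1787547) + (-10)² = (1 + 1787547) + (-10)² = 1787548 + 100 = 1787648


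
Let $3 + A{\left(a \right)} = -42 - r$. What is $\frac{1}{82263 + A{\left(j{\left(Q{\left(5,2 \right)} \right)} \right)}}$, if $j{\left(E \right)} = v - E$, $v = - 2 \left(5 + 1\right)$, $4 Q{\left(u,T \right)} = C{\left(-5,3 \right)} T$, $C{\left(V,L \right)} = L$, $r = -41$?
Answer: $\frac{1}{82259} \approx 1.2157 \cdot 10^{-5}$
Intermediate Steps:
$Q{\left(u,T \right)} = \frac{3 T}{4}$
$v = -12$ ($v = \left(-2\right) 6 = -12$)
$j{\left(E \right)} = -12 - E$
$A{\left(a \right)} = -4$ ($A{\left(a \right)} = -3 - 1 = -4$)
$\frac{1}{82263 + A{\left(j{\left(Q{\left(5,2 \right)} \right)} \right)}} = \frac{1}{82263 - 4} = \frac{1}{82259}$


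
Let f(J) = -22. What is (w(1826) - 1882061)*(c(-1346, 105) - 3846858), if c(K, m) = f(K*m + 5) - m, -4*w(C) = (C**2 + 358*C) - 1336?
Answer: 11074404200155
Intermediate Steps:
w(C) = 334 - 179*C/2 - C**2/4 (w(C) = -((C**2 + 358*C) - 1336)/4 = -(-1336 + C**2 + 358*C)/4 = 334 - 179*C/2 - C**2/4)
c(K, m) = -22 - m
(w(1826) - 1882061)*(c(-1346, 105) - 3846858) = ((334 - 179/2*1826 - 1/4*1826**2) - 1882061)*((-22 - 1*105) - 3846858) = ((334 - 163427 - 1/4*3334276) - 1882061)*((-22 - 105) - 3846858) = ((334 - 163427 - 833569) - 1882061)*(-127 - 3846858) = (-996662 - 1882061)*(-3846985) = -2878723*(-3846985) = 11074404200155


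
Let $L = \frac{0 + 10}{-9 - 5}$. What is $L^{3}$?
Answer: $- \frac{125}{343} \approx -0.36443$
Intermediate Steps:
$L = - \frac{5}{7}$ ($L = \frac{10}{-14} = 10 \left(- \frac{1}{14}\right) = - \frac{5}{7} \approx -0.71429$)
$L^{3} = \left(- \frac{5}{7}\right)^{3} = - \frac{125}{343}$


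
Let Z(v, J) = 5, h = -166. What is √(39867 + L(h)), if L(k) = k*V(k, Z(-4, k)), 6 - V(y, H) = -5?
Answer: √38041 ≈ 195.04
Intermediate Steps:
V(y, H) = 11 (V(y, H) = 6 - 1*(-5) = 6 + 5 = 11)
L(k) = 11*k (L(k) = k*11 = 11*k)
√(39867 + L(h)) = √(39867 + 11*(-166)) = √(39867 - 1826) = √38041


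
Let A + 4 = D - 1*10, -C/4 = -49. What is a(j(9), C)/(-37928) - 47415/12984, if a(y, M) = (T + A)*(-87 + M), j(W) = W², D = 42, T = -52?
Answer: -73516249/20519048 ≈ -3.5828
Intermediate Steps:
C = 196 (C = -4*(-49) = 196)
A = 28 (A = -4 + (42 - 1*10) = -4 + (42 - 10) = -4 + 32 = 28)
a(y, M) = 2088 - 24*M (a(y, M) = (-52 + 28)*(-87 + M) = -24*(-87 + M) = 2088 - 24*M)
a(j(9), C)/(-37928) - 47415/12984 = (2088 - 24*196)/(-37928) - 47415/12984 = (2088 - 4704)*(-1/37928) - 47415*1/12984 = -2616*(-1/37928) - 15805/4328 = 327/4741 - 15805/4328 = -73516249/20519048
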